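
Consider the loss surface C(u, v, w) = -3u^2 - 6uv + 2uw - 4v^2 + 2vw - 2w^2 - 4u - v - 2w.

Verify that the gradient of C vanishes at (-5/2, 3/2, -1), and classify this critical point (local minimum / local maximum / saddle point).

∇C = (-6u - 6v + 2w - 4, -6u - 8v + 2w - 1, 2u + 2v - 4w - 2); substituting (-5/2, 3/2, -1) gives ∇C = (0, 0, 0), so (-5/2, 3/2, -1) is indeed a critical point.
The Hessian is constant: H = [[-6, -6, 2], [-6, -8, 2], [2, 2, -4]].
Leading principal minors: Δ₁ = -6, Δ₂ = 12, Δ₃ = -40.
The minors alternate sign starting negative (−, +, −), so H is negative definite: a local maximum.

local maximum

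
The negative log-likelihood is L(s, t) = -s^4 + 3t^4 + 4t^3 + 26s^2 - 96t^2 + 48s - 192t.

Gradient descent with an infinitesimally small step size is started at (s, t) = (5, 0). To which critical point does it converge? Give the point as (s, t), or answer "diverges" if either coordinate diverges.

diverges

L is separable, so gradient descent decouples: s follows -∂L/∂s, t follows -∂L/∂t.
∂L/∂s = -4(s - 4)(s + 1)(s + 3); at s=5 this is -192, so s increases.
∂L/∂t = 12(t - 4)(t + 1)(t + 4); at t=0 this is -192, so t increases.
The s-coordinate has no critical point in that direction and runs off to infinity.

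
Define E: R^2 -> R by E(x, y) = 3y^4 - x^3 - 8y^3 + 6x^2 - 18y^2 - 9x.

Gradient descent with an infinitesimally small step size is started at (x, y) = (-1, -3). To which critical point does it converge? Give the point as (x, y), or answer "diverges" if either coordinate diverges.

E is separable, so gradient descent decouples: x follows -∂E/∂x, y follows -∂E/∂y.
∂E/∂x = -3(x - 3)(x - 1); at x=-1 this is -24, so x increases.
∂E/∂y = 12y(y - 3)(y + 1); at y=-3 this is -432, so y increases.
x converges to its nearest critical value 1 (a local min of the x-part); y converges to -1. The iterate converges to (1, -1).

(1, -1)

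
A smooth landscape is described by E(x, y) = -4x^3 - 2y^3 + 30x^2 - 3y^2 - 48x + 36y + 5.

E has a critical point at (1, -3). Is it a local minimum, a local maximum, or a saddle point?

The mixed partial ∂²E/∂x∂y is 0, so the Hessian at any point is diag(E_xx, E_yy) = diag(12(-2x + 5), -6(2y + 1)).
At (1, -3): H = diag(36, 30).
Both eigenvalues are positive, so H is positive definite: a local minimum.

local minimum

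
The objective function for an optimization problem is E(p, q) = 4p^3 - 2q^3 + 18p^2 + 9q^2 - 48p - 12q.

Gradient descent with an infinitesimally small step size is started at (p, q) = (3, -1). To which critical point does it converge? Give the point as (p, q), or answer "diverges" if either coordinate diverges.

E is separable, so gradient descent decouples: p follows -∂E/∂p, q follows -∂E/∂q.
∂E/∂p = 12(p - 1)(p + 4); at p=3 this is 168, so p decreases.
∂E/∂q = -6(q - 2)(q - 1); at q=-1 this is -36, so q increases.
p converges to its nearest critical value 1 (a local min of the p-part); q converges to 1. The iterate converges to (1, 1).

(1, 1)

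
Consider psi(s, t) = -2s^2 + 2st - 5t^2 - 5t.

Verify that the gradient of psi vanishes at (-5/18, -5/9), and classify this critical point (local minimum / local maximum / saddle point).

∇psi = (-4s + 2t, 2s - 10t - 5); substituting (-5/18, -5/9) gives ∇psi = (0, 0), so (-5/18, -5/9) is indeed a critical point.
The Hessian of psi is constant: H = [[-4, 2], [2, -10]].
det(H) = (-4)·(-10) − 2² = 36.
det(H) > 0 and tr(H) = -14 < 0, so H is negative definite and the point is a local maximum.

local maximum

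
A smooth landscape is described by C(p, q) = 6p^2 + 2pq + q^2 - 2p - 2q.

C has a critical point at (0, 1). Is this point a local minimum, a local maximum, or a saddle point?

local minimum

The Hessian of C is constant: H = [[12, 2], [2, 2]].
det(H) = 12·2 − 2² = 20.
det(H) > 0 and tr(H) = 14 > 0, so H is positive definite and the point is a local minimum.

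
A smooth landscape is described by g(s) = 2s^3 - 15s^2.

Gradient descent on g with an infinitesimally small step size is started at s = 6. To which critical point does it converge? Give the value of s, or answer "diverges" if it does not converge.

g'(s) = 6s(s - 5), so g'(6) = 36.
Gradient descent moves in the -g' direction, i.e. s is decreasing.
The nearest critical point in that direction is s = 5, where g'' = 30 > 0 (a local minimum). The iterate converges there.

5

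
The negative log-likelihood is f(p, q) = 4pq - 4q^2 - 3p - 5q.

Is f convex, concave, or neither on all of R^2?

f is quadratic, so its Hessian is the constant matrix H = [[0, 4], [4, -8]].
det(H) = -16, tr(H) = -8.
det(H) < 0, so H is indefinite: neither convex nor concave.

neither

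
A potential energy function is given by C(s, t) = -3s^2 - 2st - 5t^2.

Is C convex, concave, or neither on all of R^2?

C is quadratic, so its Hessian is the constant matrix H = [[-6, -2], [-2, -10]].
det(H) = 56, tr(H) = -16.
det(H) > 0 and tr(H) < 0, so H is negative definite everywhere: concave.

concave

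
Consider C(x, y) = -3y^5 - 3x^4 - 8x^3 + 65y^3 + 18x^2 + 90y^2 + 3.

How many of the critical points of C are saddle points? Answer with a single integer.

6

C separates as a function of x plus a function of y, so ∇C=0 decouples.
∂C/∂x = -12x(x - 1)(x + 3) = 0 at x ∈ {-3, 0, 1}; ∂C/∂y = -15y(y - 4)(y + 1)(y + 3) = 0 at y ∈ {-3, -1, 0, 4}.
The Hessian is diagonal: diag(C_xx, C_yy). Second derivatives: C_xx(-3)=-144, C_xx(0)=36, C_xx(1)=-48; C_yy(-3)=630, C_yy(-1)=-150, C_yy(0)=180, C_yy(4)=-2100.
Saddle points occur where the two diagonal entries have opposite signs: (-3, -3), (-3, 0), (0, -1), (0, 4), (1, -3), (1, 0). Count: 6.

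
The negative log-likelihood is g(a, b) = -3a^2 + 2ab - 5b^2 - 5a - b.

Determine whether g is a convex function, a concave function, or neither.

concave

g is quadratic, so its Hessian is the constant matrix H = [[-6, 2], [2, -10]].
det(H) = 56, tr(H) = -16.
det(H) > 0 and tr(H) < 0, so H is negative definite everywhere: concave.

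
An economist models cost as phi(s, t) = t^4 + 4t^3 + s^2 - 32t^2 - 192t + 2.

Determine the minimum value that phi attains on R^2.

phi(s,t) separates as P(s) + Q(t) + 2, so its minimum is min P + min Q + 2.
P'(s) = 2s vanishes at s ∈ {0}; Q'(t) = 4(t - 4)(t + 3)(t + 4) vanishes at t ∈ {-4, -3, 4}.
Local minima of P (where P''>0): P(0)=0. Local minima of Q: Q(-4)=256, Q(4)=-768.
So the global minimum of phi is P(0) + Q(4) + 2 = 0 − 768 + 2 = -766, attained at (0, 4).

-766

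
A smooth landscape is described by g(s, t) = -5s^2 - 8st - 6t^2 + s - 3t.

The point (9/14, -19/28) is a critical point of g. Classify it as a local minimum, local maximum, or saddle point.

The Hessian of g is constant: H = [[-10, -8], [-8, -12]].
det(H) = (-10)·(-12) − (-8)² = 56.
det(H) > 0 and tr(H) = -22 < 0, so H is negative definite and the point is a local maximum.

local maximum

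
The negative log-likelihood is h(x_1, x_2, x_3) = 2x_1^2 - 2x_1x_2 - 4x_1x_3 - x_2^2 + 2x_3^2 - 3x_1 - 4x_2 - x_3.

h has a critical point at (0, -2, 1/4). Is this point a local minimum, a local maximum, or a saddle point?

saddle point

The Hessian is constant: H = [[4, -2, -4], [-2, -2, 0], [-4, 0, 4]].
Leading principal minors: Δ₁ = 4, Δ₂ = -12, Δ₃ = -16.
The minors fit neither the all-positive nor the alternating-sign pattern, so H is indefinite: a saddle point.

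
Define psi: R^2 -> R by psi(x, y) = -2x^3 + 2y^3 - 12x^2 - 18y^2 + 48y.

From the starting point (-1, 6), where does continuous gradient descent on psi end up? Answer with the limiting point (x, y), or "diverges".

(-4, 4)

psi is separable, so gradient descent decouples: x follows -∂psi/∂x, y follows -∂psi/∂y.
∂psi/∂x = -6x(x + 4); at x=-1 this is 18, so x decreases.
∂psi/∂y = 6(y - 4)(y - 2); at y=6 this is 48, so y decreases.
x converges to its nearest critical value -4 (a local min of the x-part); y converges to 4. The iterate converges to (-4, 4).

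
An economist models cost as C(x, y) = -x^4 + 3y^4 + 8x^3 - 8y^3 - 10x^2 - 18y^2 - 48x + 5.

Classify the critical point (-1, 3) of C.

The mixed partial ∂²C/∂x∂y is 0, so the Hessian at any point is diag(C_xx, C_yy) = diag(4(-3x^2 + 12x - 5), 12(3y^2 - 4y - 3)).
At (-1, 3): H = diag(-80, 144).
The eigenvalues have opposite signs, so H is indefinite: a saddle point.

saddle point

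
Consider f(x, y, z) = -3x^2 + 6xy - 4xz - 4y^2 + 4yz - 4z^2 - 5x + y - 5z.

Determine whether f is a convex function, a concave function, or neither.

f is quadratic, so its Hessian is the constant matrix H = [[-6, 6, -4], [6, -8, 4], [-4, 4, -8]].
Leading principal minors: -6, 12, -64.
Signs alternate −, +, − ⇒ H ≺ 0 ⇒ concave.

concave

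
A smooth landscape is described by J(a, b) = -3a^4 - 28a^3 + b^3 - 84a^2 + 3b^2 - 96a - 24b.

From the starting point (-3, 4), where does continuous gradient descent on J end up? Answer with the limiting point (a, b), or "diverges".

(-2, 2)

J is separable, so gradient descent decouples: a follows -∂J/∂a, b follows -∂J/∂b.
∂J/∂a = -12(a + 1)(a + 2)(a + 4); at a=-3 this is -24, so a increases.
∂J/∂b = 3(b - 2)(b + 4); at b=4 this is 48, so b decreases.
a converges to its nearest critical value -2 (a local min of the a-part); b converges to 2. The iterate converges to (-2, 2).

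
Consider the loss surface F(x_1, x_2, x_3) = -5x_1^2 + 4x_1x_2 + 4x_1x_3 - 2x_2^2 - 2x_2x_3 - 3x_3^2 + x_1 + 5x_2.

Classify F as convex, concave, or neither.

F is quadratic, so its Hessian is the constant matrix H = [[-10, 4, 4], [4, -4, -2], [4, -2, -6]].
Leading principal minors: -10, 24, -104.
Signs alternate −, +, − ⇒ H ≺ 0 ⇒ concave.

concave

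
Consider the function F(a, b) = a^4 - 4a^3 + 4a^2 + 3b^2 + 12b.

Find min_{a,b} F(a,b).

-12

F(a,b) separates as P(a) + Q(b), so its minimum is min P + min Q.
P'(a) = 4a(a - 2)(a - 1) vanishes at a ∈ {0, 1, 2}; Q'(b) = 6b + 12 vanishes at b ∈ {-2}.
Local minima of P (where P''>0): P(0)=0, P(2)=0. Local minima of Q: Q(-2)=-12.
So the global minimum of F is P(0) + Q(-2) = 0 − 12 = -12, attained at (0, -2).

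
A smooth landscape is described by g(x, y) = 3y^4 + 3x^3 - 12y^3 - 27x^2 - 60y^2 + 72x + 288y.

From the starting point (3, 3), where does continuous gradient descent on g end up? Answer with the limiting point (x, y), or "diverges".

(4, 4)

g is separable, so gradient descent decouples: x follows -∂g/∂x, y follows -∂g/∂y.
∂g/∂x = 9(x - 4)(x - 2); at x=3 this is -9, so x increases.
∂g/∂y = 12(y - 4)(y - 2)(y + 3); at y=3 this is -72, so y increases.
x converges to its nearest critical value 4 (a local min of the x-part); y converges to 4. The iterate converges to (4, 4).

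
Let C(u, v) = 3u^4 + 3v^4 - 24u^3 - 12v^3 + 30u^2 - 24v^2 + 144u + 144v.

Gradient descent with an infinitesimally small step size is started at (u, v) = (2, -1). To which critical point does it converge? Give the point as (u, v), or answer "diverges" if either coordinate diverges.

C is separable, so gradient descent decouples: u follows -∂C/∂u, v follows -∂C/∂v.
∂C/∂u = 12(u - 4)(u - 3)(u + 1); at u=2 this is 72, so u decreases.
∂C/∂v = 12(v - 3)(v - 2)(v + 2); at v=-1 this is 144, so v decreases.
u converges to its nearest critical value -1 (a local min of the u-part); v converges to -2. The iterate converges to (-1, -2).

(-1, -2)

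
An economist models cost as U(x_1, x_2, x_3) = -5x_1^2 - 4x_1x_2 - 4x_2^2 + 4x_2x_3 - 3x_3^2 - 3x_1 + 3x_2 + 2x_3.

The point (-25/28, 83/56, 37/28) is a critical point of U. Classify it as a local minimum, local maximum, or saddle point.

The Hessian is constant: H = [[-10, -4, 0], [-4, -8, 4], [0, 4, -6]].
Leading principal minors: Δ₁ = -10, Δ₂ = 64, Δ₃ = -224.
The minors alternate sign starting negative (−, +, −), so H is negative definite: a local maximum.

local maximum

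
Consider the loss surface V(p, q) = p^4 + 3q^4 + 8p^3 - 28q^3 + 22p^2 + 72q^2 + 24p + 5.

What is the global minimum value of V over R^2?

-4

V(p,q) separates as A(p) + B(q) + 5, so its minimum is min A + min B + 5.
A'(p) = 4(p + 1)(p + 2)(p + 3) vanishes at p ∈ {-3, -2, -1}; B'(q) = 12q(q - 4)(q - 3) vanishes at q ∈ {0, 3, 4}.
Local minima of A (where A''>0): A(-3)=-9, A(-1)=-9. Local minima of B: B(0)=0, B(4)=128.
So the global minimum of V is A(-3) + B(0) + 5 = -9 + 0 + 5 = -4, attained at (-3, 0).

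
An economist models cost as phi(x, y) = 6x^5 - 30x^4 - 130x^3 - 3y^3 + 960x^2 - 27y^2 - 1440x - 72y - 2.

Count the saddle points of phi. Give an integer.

4

phi separates as a function of x plus a function of y, so ∇phi=0 decouples.
∂phi/∂x = 30(x - 4)(x - 3)(x - 1)(x + 4) = 0 at x ∈ {-4, 1, 3, 4}; ∂phi/∂y = -9(y + 2)(y + 4) = 0 at y ∈ {-4, -2}.
The Hessian is diagonal: diag(phi_xx, phi_yy). Second derivatives: phi_xx(-4)=-8400, phi_xx(1)=900, phi_xx(3)=-420, phi_xx(4)=720; phi_yy(-4)=18, phi_yy(-2)=-18.
Saddle points occur where the two diagonal entries have opposite signs: (-4, -4), (1, -2), (3, -4), (4, -2). Count: 4.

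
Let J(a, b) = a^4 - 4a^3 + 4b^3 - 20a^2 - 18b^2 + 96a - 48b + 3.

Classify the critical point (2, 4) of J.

The mixed partial ∂²J/∂a∂b is 0, so the Hessian at any point is diag(J_aa, J_bb) = diag(4(3a^2 - 6a - 10), 12(2b - 3)).
At (2, 4): H = diag(-40, 60).
The eigenvalues have opposite signs, so H is indefinite: a saddle point.

saddle point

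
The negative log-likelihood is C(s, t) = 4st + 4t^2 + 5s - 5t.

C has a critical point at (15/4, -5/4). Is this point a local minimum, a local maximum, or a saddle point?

The Hessian of C is constant: H = [[0, 4], [4, 8]].
det(H) = 0·8 − 4² = -16.
Since det(H) < 0, H is indefinite and the critical point is a saddle point.

saddle point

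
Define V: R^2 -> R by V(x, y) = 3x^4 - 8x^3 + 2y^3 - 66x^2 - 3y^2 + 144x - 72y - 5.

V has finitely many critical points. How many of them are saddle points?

V separates as a function of x plus a function of y, so ∇V=0 decouples.
∂V/∂x = 12(x - 4)(x - 1)(x + 3) = 0 at x ∈ {-3, 1, 4}; ∂V/∂y = 6(y - 4)(y + 3) = 0 at y ∈ {-3, 4}.
The Hessian is diagonal: diag(V_xx, V_yy). Second derivatives: V_xx(-3)=336, V_xx(1)=-144, V_xx(4)=252; V_yy(-3)=-42, V_yy(4)=42.
Saddle points occur where the two diagonal entries have opposite signs: (-3, -3), (1, 4), (4, -3). Count: 3.

3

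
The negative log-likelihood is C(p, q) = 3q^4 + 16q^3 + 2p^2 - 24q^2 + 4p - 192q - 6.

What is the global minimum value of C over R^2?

C(p,q) separates as A(p) + B(q) − 6, so its minimum is min A + min B − 6.
A'(p) = 4p + 4 vanishes at p ∈ {-1}; B'(q) = 12(q - 2)(q + 2)(q + 4) vanishes at q ∈ {-4, -2, 2}.
Local minima of A (where A''>0): A(-1)=-2. Local minima of B: B(-4)=128, B(2)=-304.
So the global minimum of C is A(-1) + B(2) − 6 = -2 − 304 − 6 = -312, attained at (-1, 2).

-312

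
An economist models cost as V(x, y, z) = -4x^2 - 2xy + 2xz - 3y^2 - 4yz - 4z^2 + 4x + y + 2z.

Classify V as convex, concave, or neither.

concave

V is quadratic, so its Hessian is the constant matrix H = [[-8, -2, 2], [-2, -6, -4], [2, -4, -8]].
Leading principal minors: -8, 44, -168.
Signs alternate −, +, − ⇒ H ≺ 0 ⇒ concave.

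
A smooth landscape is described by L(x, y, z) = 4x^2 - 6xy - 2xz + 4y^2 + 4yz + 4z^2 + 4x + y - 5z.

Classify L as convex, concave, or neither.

L is quadratic, so its Hessian is the constant matrix H = [[8, -6, -2], [-6, 8, 4], [-2, 4, 8]].
Leading principal minors: 8, 28, 160.
All positive ⇒ H ≻ 0 ⇒ convex.

convex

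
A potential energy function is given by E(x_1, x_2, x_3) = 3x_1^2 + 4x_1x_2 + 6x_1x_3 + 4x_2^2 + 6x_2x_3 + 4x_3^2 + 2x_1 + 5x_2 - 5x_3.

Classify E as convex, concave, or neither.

convex

E is quadratic, so its Hessian is the constant matrix H = [[6, 4, 6], [4, 8, 6], [6, 6, 8]].
Leading principal minors: 6, 32, 40.
All positive ⇒ H ≻ 0 ⇒ convex.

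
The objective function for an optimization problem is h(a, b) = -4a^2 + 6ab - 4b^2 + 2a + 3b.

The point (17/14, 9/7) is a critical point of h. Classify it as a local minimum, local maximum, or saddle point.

local maximum

The Hessian of h is constant: H = [[-8, 6], [6, -8]].
det(H) = (-8)·(-8) − 6² = 28.
det(H) > 0 and tr(H) = -16 < 0, so H is negative definite and the point is a local maximum.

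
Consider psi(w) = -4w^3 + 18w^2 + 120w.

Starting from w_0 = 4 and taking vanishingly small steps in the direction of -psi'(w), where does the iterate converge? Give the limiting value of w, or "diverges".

-2

psi'(w) = -12(w - 5)(w + 2), so psi'(4) = 72.
Gradient descent moves in the -psi' direction, i.e. w is decreasing.
The nearest critical point in that direction is w = -2, where psi'' = 84 > 0 (a local minimum). The iterate converges there.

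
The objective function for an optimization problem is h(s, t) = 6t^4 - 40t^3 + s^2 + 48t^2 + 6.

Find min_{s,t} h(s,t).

h(s,t) separates as P(s) + Q(t) + 6, so its minimum is min P + min Q + 6.
P'(s) = 2s vanishes at s ∈ {0}; Q'(t) = 24t(t - 4)(t - 1) vanishes at t ∈ {0, 1, 4}.
Local minima of P (where P''>0): P(0)=0. Local minima of Q: Q(0)=0, Q(4)=-256.
So the global minimum of h is P(0) + Q(4) + 6 = 0 − 256 + 6 = -250, attained at (0, 4).

-250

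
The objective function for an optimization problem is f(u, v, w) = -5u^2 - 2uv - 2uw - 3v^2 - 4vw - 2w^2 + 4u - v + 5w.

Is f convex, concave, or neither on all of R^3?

f is quadratic, so its Hessian is the constant matrix H = [[-10, -2, -2], [-2, -6, -4], [-2, -4, -4]].
Leading principal minors: -10, 56, -72.
Signs alternate −, +, − ⇒ H ≺ 0 ⇒ concave.

concave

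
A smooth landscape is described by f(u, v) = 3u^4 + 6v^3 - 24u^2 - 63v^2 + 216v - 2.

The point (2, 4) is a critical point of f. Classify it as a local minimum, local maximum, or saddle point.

local minimum

The mixed partial ∂²f/∂u∂v is 0, so the Hessian at any point is diag(f_uu, f_vv) = diag(12(3u^2 - 4), 18(2v - 7)).
At (2, 4): H = diag(96, 18).
Both eigenvalues are positive, so H is positive definite: a local minimum.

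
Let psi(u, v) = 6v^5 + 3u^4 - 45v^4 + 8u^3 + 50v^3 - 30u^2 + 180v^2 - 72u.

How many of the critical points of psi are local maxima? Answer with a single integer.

2

psi separates as a function of u plus a function of v, so ∇psi=0 decouples.
∂psi/∂u = 12(u - 2)(u + 1)(u + 3) = 0 at u ∈ {-3, -1, 2}; ∂psi/∂v = 30v(v - 4)(v - 3)(v + 1) = 0 at v ∈ {-1, 0, 3, 4}.
The Hessian is diagonal: diag(psi_uu, psi_vv). Second derivatives: psi_uu(-3)=120, psi_uu(-1)=-72, psi_uu(2)=180; psi_vv(-1)=-600, psi_vv(0)=360, psi_vv(3)=-360, psi_vv(4)=600.
Local maxima occur where both diagonal entries negative: (-1, -1), (-1, 3). Count: 2.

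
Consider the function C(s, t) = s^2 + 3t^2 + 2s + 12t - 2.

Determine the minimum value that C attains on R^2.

C(s,t) separates as P(s) + Q(t) − 2, so its minimum is min P + min Q − 2.
P'(s) = 2s + 2 vanishes at s ∈ {-1}; Q'(t) = 6(t + 2) vanishes at t ∈ {-2}.
Local minima of P (where P''>0): P(-1)=-1. Local minima of Q: Q(-2)=-12.
So the global minimum of C is P(-1) + Q(-2) − 2 = -1 − 12 − 2 = -15, attained at (-1, -2).

-15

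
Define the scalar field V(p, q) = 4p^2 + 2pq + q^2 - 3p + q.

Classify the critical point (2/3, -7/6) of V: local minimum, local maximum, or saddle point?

local minimum

The Hessian of V is constant: H = [[8, 2], [2, 2]].
det(H) = 8·2 − 2² = 12.
det(H) > 0 and tr(H) = 10 > 0, so H is positive definite and the point is a local minimum.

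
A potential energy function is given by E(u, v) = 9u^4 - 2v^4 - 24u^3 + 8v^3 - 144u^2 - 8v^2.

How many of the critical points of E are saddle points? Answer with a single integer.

5

E separates as a function of u plus a function of v, so ∇E=0 decouples.
∂E/∂u = 36u(u - 4)(u + 2) = 0 at u ∈ {-2, 0, 4}; ∂E/∂v = -8v(v - 2)(v - 1) = 0 at v ∈ {0, 1, 2}.
The Hessian is diagonal: diag(E_uu, E_vv). Second derivatives: E_uu(-2)=432, E_uu(0)=-288, E_uu(4)=864; E_vv(0)=-16, E_vv(1)=8, E_vv(2)=-16.
Saddle points occur where the two diagonal entries have opposite signs: (-2, 0), (-2, 2), (0, 1), (4, 0), (4, 2). Count: 5.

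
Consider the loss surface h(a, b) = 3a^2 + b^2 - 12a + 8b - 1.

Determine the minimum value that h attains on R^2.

h(a,b) separates as P(a) + Q(b) − 1, so its minimum is min P + min Q − 1.
P'(a) = 6a - 12 vanishes at a ∈ {2}; Q'(b) = 2b + 8 vanishes at b ∈ {-4}.
Local minima of P (where P''>0): P(2)=-12. Local minima of Q: Q(-4)=-16.
So the global minimum of h is P(2) + Q(-4) − 1 = -12 − 16 − 1 = -29, attained at (2, -4).

-29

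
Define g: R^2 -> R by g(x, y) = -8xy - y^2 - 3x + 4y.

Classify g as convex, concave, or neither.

neither

g is quadratic, so its Hessian is the constant matrix H = [[0, -8], [-8, -2]].
det(H) = -64, tr(H) = -2.
det(H) < 0, so H is indefinite: neither convex nor concave.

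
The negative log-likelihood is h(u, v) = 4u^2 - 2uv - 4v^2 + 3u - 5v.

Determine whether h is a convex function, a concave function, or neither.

h is quadratic, so its Hessian is the constant matrix H = [[8, -2], [-2, -8]].
det(H) = -68, tr(H) = 0.
det(H) < 0, so H is indefinite: neither convex nor concave.

neither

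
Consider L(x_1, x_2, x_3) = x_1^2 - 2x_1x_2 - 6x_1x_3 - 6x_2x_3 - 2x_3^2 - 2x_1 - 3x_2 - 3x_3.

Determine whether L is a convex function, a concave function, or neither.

L is quadratic, so its Hessian is the constant matrix H = [[2, -2, -6], [-2, 0, -6], [-6, -6, -4]].
Leading principal minors: 2, -4, -200.
Neither pattern holds ⇒ H is indefinite ⇒ neither convex nor concave.

neither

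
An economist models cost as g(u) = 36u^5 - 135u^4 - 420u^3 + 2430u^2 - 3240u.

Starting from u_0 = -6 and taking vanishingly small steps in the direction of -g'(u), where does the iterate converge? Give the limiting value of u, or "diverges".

g'(u) = 180(u - 3)(u - 2)(u - 1)(u + 3), so g'(-6) = 272160.
Gradient descent moves in the -g' direction, i.e. u is decreasing.
There is no critical point below u=-6, and g' keeps the same sign, so the iterate runs off to −∞.

diverges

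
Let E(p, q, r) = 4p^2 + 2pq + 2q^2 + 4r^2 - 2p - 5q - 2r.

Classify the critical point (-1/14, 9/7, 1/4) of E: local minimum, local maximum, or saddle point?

local minimum

The Hessian is constant: H = [[8, 2, 0], [2, 4, 0], [0, 0, 8]].
Leading principal minors: Δ₁ = 8, Δ₂ = 28, Δ₃ = 224.
All leading minors are positive, so H is positive definite: a local minimum.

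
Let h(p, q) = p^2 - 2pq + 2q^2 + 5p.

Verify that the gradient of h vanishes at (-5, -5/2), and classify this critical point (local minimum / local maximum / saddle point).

local minimum

∇h = (2p - 2q + 5, -2p + 4q); substituting (-5, -5/2) gives ∇h = (0, 0), so (-5, -5/2) is indeed a critical point.
The Hessian of h is constant: H = [[2, -2], [-2, 4]].
det(H) = 2·4 − (-2)² = 4.
det(H) > 0 and tr(H) = 6 > 0, so H is positive definite and the point is a local minimum.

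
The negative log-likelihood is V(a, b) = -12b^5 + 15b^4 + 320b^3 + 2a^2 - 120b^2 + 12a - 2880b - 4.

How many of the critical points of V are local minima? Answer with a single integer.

2

V separates as a function of a plus a function of b, so ∇V=0 decouples.
∂V/∂a = 4(a + 3) = 0 at a ∈ {-3}; ∂V/∂b = -60(b - 4)(b - 2)(b + 2)(b + 3) = 0 at b ∈ {-3, -2, 2, 4}.
The Hessian is diagonal: diag(V_aa, V_bb). Second derivatives: V_aa(-3)=4; V_bb(-3)=2100, V_bb(-2)=-1440, V_bb(2)=2400, V_bb(4)=-5040.
Local minima occur where both diagonal entries positive: (-3, -3), (-3, 2). Count: 2.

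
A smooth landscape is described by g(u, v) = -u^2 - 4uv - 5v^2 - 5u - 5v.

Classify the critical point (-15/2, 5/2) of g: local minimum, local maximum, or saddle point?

local maximum

The Hessian of g is constant: H = [[-2, -4], [-4, -10]].
det(H) = (-2)·(-10) − (-4)² = 4.
det(H) > 0 and tr(H) = -12 < 0, so H is negative definite and the point is a local maximum.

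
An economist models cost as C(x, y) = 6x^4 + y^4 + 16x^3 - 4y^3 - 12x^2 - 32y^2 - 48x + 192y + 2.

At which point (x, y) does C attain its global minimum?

C(x,y) separates as P(x) + Q(y) + 2, so its minimum is min P + min Q + 2.
P'(x) = 24(x - 1)(x + 1)(x + 2) vanishes at x ∈ {-2, -1, 1}; Q'(y) = 4(y - 4)(y - 3)(y + 4) vanishes at y ∈ {-4, 3, 4}.
Local minima of P (where P''>0): P(-2)=16, P(1)=-38. Local minima of Q: Q(-4)=-768, Q(4)=256.
So the global minimum of C is P(1) + Q(-4) + 2 = -38 − 768 + 2 = -804, attained at (1, -4).

(1, -4)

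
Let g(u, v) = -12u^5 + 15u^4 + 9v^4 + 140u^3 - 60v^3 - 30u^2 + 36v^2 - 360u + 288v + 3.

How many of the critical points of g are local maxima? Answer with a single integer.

2

g separates as a function of u plus a function of v, so ∇g=0 decouples.
∂g/∂u = -60(u - 3)(u - 1)(u + 1)(u + 2) = 0 at u ∈ {-2, -1, 1, 3}; ∂g/∂v = 36(v - 4)(v - 2)(v + 1) = 0 at v ∈ {-1, 2, 4}.
The Hessian is diagonal: diag(g_uu, g_vv). Second derivatives: g_uu(-2)=900, g_uu(-1)=-480, g_uu(1)=720, g_uu(3)=-2400; g_vv(-1)=540, g_vv(2)=-216, g_vv(4)=360.
Local maxima occur where both diagonal entries negative: (-1, 2), (3, 2). Count: 2.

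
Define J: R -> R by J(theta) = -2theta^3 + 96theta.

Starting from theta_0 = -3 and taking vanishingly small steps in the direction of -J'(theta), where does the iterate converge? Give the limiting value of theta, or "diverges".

J'(theta) = -6(theta - 4)(theta + 4), so J'(-3) = 42.
Gradient descent moves in the -J' direction, i.e. theta is decreasing.
The nearest critical point in that direction is theta = -4, where J'' = 48 > 0 (a local minimum). The iterate converges there.

-4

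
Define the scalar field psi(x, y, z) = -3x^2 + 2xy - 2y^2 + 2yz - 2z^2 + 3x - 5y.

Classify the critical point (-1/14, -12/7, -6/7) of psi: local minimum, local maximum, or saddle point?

local maximum

The Hessian is constant: H = [[-6, 2, 0], [2, -4, 2], [0, 2, -4]].
Leading principal minors: Δ₁ = -6, Δ₂ = 20, Δ₃ = -56.
The minors alternate sign starting negative (−, +, −), so H is negative definite: a local maximum.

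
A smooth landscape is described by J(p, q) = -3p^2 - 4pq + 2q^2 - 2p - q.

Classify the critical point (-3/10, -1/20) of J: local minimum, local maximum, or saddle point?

The Hessian of J is constant: H = [[-6, -4], [-4, 4]].
det(H) = (-6)·4 − (-4)² = -40.
Since det(H) < 0, H is indefinite and the critical point is a saddle point.

saddle point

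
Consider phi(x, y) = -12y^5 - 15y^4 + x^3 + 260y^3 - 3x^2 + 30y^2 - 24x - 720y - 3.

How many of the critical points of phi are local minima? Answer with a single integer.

phi separates as a function of x plus a function of y, so ∇phi=0 decouples.
∂phi/∂x = 3(x - 4)(x + 2) = 0 at x ∈ {-2, 4}; ∂phi/∂y = -60(y - 3)(y - 1)(y + 1)(y + 4) = 0 at y ∈ {-4, -1, 1, 3}.
The Hessian is diagonal: diag(phi_xx, phi_yy). Second derivatives: phi_xx(-2)=-18, phi_xx(4)=18; phi_yy(-4)=6300, phi_yy(-1)=-1440, phi_yy(1)=1200, phi_yy(3)=-3360.
Local minima occur where both diagonal entries positive: (4, -4), (4, 1). Count: 2.

2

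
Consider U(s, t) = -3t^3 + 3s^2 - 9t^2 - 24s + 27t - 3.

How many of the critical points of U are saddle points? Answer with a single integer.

U separates as a function of s plus a function of t, so ∇U=0 decouples.
∂U/∂s = 6(s - 4) = 0 at s ∈ {4}; ∂U/∂t = -9(t - 1)(t + 3) = 0 at t ∈ {-3, 1}.
The Hessian is diagonal: diag(U_ss, U_tt). Second derivatives: U_ss(4)=6; U_tt(-3)=36, U_tt(1)=-36.
Saddle points occur where the two diagonal entries have opposite signs: (4, 1). Count: 1.

1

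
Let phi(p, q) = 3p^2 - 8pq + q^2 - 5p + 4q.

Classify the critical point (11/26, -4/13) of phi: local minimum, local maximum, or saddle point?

The Hessian of phi is constant: H = [[6, -8], [-8, 2]].
det(H) = 6·2 − (-8)² = -52.
Since det(H) < 0, H is indefinite and the critical point is a saddle point.

saddle point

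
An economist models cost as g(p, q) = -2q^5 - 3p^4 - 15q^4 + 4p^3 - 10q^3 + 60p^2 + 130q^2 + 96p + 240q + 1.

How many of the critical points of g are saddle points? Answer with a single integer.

g separates as a function of p plus a function of q, so ∇g=0 decouples.
∂g/∂p = -12(p - 4)(p + 1)(p + 2) = 0 at p ∈ {-2, -1, 4}; ∂g/∂q = -10(q - 2)(q + 1)(q + 3)(q + 4) = 0 at q ∈ {-4, -3, -1, 2}.
The Hessian is diagonal: diag(g_pp, g_qq). Second derivatives: g_pp(-2)=-72, g_pp(-1)=60, g_pp(4)=-360; g_qq(-4)=180, g_qq(-3)=-100, g_qq(-1)=180, g_qq(2)=-900.
Saddle points occur where the two diagonal entries have opposite signs: (-2, -4), (-2, -1), (-1, -3), (-1, 2), (4, -4), (4, -1). Count: 6.

6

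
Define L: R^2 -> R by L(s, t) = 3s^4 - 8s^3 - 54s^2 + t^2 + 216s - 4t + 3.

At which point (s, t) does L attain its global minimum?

(-3, 2)

L(s,t) separates as P(s) + Q(t) + 3, so its minimum is min P + min Q + 3.
P'(s) = 12(s - 3)(s - 2)(s + 3) vanishes at s ∈ {-3, 2, 3}; Q'(t) = 2(t - 2) vanishes at t ∈ {2}.
Local minima of P (where P''>0): P(-3)=-675, P(3)=189. Local minima of Q: Q(2)=-4.
So the global minimum of L is P(-3) + Q(2) + 3 = -675 − 4 + 3 = -676, attained at (-3, 2).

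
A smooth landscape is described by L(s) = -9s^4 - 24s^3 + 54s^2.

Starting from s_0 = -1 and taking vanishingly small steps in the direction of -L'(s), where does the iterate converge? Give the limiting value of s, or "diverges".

0

L'(s) = -36s(s - 1)(s + 3), so L'(-1) = -144.
Gradient descent moves in the -L' direction, i.e. s is increasing.
The nearest critical point in that direction is s = 0, where L'' = 108 > 0 (a local minimum). The iterate converges there.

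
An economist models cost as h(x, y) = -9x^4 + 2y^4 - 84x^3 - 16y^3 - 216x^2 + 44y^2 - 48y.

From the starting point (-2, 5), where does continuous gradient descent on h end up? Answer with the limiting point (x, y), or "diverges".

(-3, 3)

h is separable, so gradient descent decouples: x follows -∂h/∂x, y follows -∂h/∂y.
∂h/∂x = -36x(x + 3)(x + 4); at x=-2 this is 144, so x decreases.
∂h/∂y = 8(y - 3)(y - 2)(y - 1); at y=5 this is 192, so y decreases.
x converges to its nearest critical value -3 (a local min of the x-part); y converges to 3. The iterate converges to (-3, 3).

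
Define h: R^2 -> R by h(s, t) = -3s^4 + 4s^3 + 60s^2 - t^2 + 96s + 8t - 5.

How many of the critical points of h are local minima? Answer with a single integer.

0

h separates as a function of s plus a function of t, so ∇h=0 decouples.
∂h/∂s = -12(s - 4)(s + 1)(s + 2) = 0 at s ∈ {-2, -1, 4}; ∂h/∂t = -2(t - 4) = 0 at t ∈ {4}.
The Hessian is diagonal: diag(h_ss, h_tt). Second derivatives: h_ss(-2)=-72, h_ss(-1)=60, h_ss(4)=-360; h_tt(4)=-2.
Local minima occur where both diagonal entries positive: none. Count: 0.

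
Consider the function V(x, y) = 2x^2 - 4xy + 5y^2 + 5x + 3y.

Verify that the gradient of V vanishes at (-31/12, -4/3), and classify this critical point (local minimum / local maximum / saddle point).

local minimum

∇V = (4x - 4y + 5, -4x + 10y + 3); substituting (-31/12, -4/3) gives ∇V = (0, 0), so (-31/12, -4/3) is indeed a critical point.
The Hessian of V is constant: H = [[4, -4], [-4, 10]].
det(H) = 4·10 − (-4)² = 24.
det(H) > 0 and tr(H) = 14 > 0, so H is positive definite and the point is a local minimum.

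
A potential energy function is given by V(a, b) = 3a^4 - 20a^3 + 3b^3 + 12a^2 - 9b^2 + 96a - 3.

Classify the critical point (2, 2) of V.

The mixed partial ∂²V/∂a∂b is 0, so the Hessian at any point is diag(V_aa, V_bb) = diag(12(3a^2 - 10a + 2), 18(b - 1)).
At (2, 2): H = diag(-72, 18).
The eigenvalues have opposite signs, so H is indefinite: a saddle point.

saddle point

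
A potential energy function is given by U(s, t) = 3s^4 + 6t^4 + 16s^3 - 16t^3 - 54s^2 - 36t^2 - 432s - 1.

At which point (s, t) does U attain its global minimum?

U(s,t) separates as P(s) + Q(t) − 1, so its minimum is min P + min Q − 1.
P'(s) = 12(s - 3)(s + 3)(s + 4) vanishes at s ∈ {-4, -3, 3}; Q'(t) = 24t(t - 3)(t + 1) vanishes at t ∈ {-1, 0, 3}.
Local minima of P (where P''>0): P(-4)=608, P(3)=-1107. Local minima of Q: Q(-1)=-14, Q(3)=-270.
So the global minimum of U is P(3) + Q(3) − 1 = -1107 − 270 − 1 = -1378, attained at (3, 3).

(3, 3)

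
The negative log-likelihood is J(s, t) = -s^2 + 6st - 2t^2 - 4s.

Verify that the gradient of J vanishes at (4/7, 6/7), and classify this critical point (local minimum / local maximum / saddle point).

saddle point

∇J = (-2s + 6t - 4, 6s - 4t); substituting (4/7, 6/7) gives ∇J = (0, 0), so (4/7, 6/7) is indeed a critical point.
The Hessian of J is constant: H = [[-2, 6], [6, -4]].
det(H) = (-2)·(-4) − 6² = -28.
Since det(H) < 0, H is indefinite and the critical point is a saddle point.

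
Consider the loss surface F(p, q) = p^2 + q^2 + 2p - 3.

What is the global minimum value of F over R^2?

-4

F(p,q) separates as A(p) + B(q) − 3, so its minimum is min A + min B − 3.
A'(p) = 2p + 2 vanishes at p ∈ {-1}; B'(q) = 2q vanishes at q ∈ {0}.
Local minima of A (where A''>0): A(-1)=-1. Local minima of B: B(0)=0.
So the global minimum of F is A(-1) + B(0) − 3 = -1 + 0 − 3 = -4, attained at (-1, 0).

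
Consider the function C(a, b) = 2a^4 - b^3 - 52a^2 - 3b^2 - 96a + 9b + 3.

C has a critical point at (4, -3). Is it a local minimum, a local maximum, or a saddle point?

local minimum

The mixed partial ∂²C/∂a∂b is 0, so the Hessian at any point is diag(C_aa, C_bb) = diag(8(3a^2 - 13), -6(b + 1)).
At (4, -3): H = diag(280, 12).
Both eigenvalues are positive, so H is positive definite: a local minimum.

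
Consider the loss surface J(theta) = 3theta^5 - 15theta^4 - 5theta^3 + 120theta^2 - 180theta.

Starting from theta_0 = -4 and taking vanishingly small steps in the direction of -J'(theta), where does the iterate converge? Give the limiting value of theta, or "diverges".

diverges

J'(theta) = 15(theta - 3)(theta - 2)(theta - 1)(theta + 2), so J'(-4) = 6300.
Gradient descent moves in the -J' direction, i.e. theta is decreasing.
There is no critical point below theta=-4, and J' keeps the same sign, so the iterate runs off to −∞.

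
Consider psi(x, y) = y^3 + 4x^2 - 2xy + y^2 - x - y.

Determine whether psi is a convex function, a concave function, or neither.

The term y^3 is cubic, so the Hessian is not constant.
∂²psi/∂y² = 6y + 2, which takes both signs as y varies (negative for sufficiently negative y). A diagonal entry of the Hessian changing sign means the Hessian is neither positive- nor negative-semidefinite on all of R^2.

neither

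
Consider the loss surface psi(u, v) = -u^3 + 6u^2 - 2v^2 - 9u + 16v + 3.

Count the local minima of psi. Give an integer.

psi separates as a function of u plus a function of v, so ∇psi=0 decouples.
∂psi/∂u = -3(u - 3)(u - 1) = 0 at u ∈ {1, 3}; ∂psi/∂v = -4(v - 4) = 0 at v ∈ {4}.
The Hessian is diagonal: diag(psi_uu, psi_vv). Second derivatives: psi_uu(1)=6, psi_uu(3)=-6; psi_vv(4)=-4.
Local minima occur where both diagonal entries positive: none. Count: 0.

0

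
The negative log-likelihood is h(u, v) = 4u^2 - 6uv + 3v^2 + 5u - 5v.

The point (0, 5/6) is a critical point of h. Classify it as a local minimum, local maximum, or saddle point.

local minimum

The Hessian of h is constant: H = [[8, -6], [-6, 6]].
det(H) = 8·6 − (-6)² = 12.
det(H) > 0 and tr(H) = 14 > 0, so H is positive definite and the point is a local minimum.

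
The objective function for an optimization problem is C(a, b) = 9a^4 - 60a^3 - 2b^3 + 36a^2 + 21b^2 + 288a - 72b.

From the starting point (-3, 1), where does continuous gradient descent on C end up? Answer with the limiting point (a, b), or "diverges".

(-1, 3)

C is separable, so gradient descent decouples: a follows -∂C/∂a, b follows -∂C/∂b.
∂C/∂a = 36(a - 4)(a - 2)(a + 1); at a=-3 this is -2520, so a increases.
∂C/∂b = -6(b - 4)(b - 3); at b=1 this is -36, so b increases.
a converges to its nearest critical value -1 (a local min of the a-part); b converges to 3. The iterate converges to (-1, 3).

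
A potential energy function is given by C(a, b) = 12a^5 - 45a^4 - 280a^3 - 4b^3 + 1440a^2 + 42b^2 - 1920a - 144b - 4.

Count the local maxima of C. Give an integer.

2

C separates as a function of a plus a function of b, so ∇C=0 decouples.
∂C/∂a = 60(a - 4)(a - 2)(a - 1)(a + 4) = 0 at a ∈ {-4, 1, 2, 4}; ∂C/∂b = -12(b - 4)(b - 3) = 0 at b ∈ {3, 4}.
The Hessian is diagonal: diag(C_aa, C_bb). Second derivatives: C_aa(-4)=-14400, C_aa(1)=900, C_aa(2)=-720, C_aa(4)=2880; C_bb(3)=12, C_bb(4)=-12.
Local maxima occur where both diagonal entries negative: (-4, 4), (2, 4). Count: 2.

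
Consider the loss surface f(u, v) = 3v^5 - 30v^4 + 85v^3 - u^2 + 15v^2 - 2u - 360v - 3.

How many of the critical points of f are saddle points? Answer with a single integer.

2

f separates as a function of u plus a function of v, so ∇f=0 decouples.
∂f/∂u = -2(u + 1) = 0 at u ∈ {-1}; ∂f/∂v = 15(v - 4)(v - 3)(v - 2)(v + 1) = 0 at v ∈ {-1, 2, 3, 4}.
The Hessian is diagonal: diag(f_uu, f_vv). Second derivatives: f_uu(-1)=-2; f_vv(-1)=-900, f_vv(2)=90, f_vv(3)=-60, f_vv(4)=150.
Saddle points occur where the two diagonal entries have opposite signs: (-1, 2), (-1, 4). Count: 2.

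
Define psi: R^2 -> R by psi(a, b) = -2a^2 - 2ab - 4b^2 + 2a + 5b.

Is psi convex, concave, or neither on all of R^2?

psi is quadratic, so its Hessian is the constant matrix H = [[-4, -2], [-2, -8]].
det(H) = 28, tr(H) = -12.
det(H) > 0 and tr(H) < 0, so H is negative definite everywhere: concave.

concave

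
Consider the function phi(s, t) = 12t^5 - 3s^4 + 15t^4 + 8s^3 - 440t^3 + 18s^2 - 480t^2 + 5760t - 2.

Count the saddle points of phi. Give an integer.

phi separates as a function of s plus a function of t, so ∇phi=0 decouples.
∂phi/∂s = -12s(s - 3)(s + 1) = 0 at s ∈ {-1, 0, 3}; ∂phi/∂t = 60(t - 4)(t - 2)(t + 3)(t + 4) = 0 at t ∈ {-4, -3, 2, 4}.
The Hessian is diagonal: diag(phi_ss, phi_tt). Second derivatives: phi_ss(-1)=-48, phi_ss(0)=36, phi_ss(3)=-144; phi_tt(-4)=-2880, phi_tt(-3)=2100, phi_tt(2)=-3600, phi_tt(4)=6720.
Saddle points occur where the two diagonal entries have opposite signs: (-1, -3), (-1, 4), (0, -4), (0, 2), (3, -3), (3, 4). Count: 6.

6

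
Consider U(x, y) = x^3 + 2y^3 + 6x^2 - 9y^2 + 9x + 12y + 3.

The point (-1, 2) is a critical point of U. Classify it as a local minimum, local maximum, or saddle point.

The mixed partial ∂²U/∂x∂y is 0, so the Hessian at any point is diag(U_xx, U_yy) = diag(6(x + 2), 6(2y - 3)).
At (-1, 2): H = diag(6, 6).
Both eigenvalues are positive, so H is positive definite: a local minimum.

local minimum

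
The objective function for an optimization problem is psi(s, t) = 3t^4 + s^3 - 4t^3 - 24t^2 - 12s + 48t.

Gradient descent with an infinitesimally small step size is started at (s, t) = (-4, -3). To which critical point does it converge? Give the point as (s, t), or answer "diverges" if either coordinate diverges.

psi is separable, so gradient descent decouples: s follows -∂psi/∂s, t follows -∂psi/∂t.
∂psi/∂s = 3(s - 2)(s + 2); at s=-4 this is 36, so s decreases.
∂psi/∂t = 12(t - 2)(t - 1)(t + 2); at t=-3 this is -240, so t increases.
The s-coordinate has no critical point in that direction and runs off to infinity.

diverges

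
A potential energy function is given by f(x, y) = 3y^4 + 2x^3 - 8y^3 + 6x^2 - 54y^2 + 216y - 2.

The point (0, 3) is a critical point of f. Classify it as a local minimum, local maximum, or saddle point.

The mixed partial ∂²f/∂x∂y is 0, so the Hessian at any point is diag(f_xx, f_yy) = diag(12(x + 1), 12(3y^2 - 4y - 9)).
At (0, 3): H = diag(12, 72).
Both eigenvalues are positive, so H is positive definite: a local minimum.

local minimum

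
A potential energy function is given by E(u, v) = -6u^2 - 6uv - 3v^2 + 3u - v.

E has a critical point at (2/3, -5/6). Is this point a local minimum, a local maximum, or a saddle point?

The Hessian of E is constant: H = [[-12, -6], [-6, -6]].
det(H) = (-12)·(-6) − (-6)² = 36.
det(H) > 0 and tr(H) = -18 < 0, so H is negative definite and the point is a local maximum.

local maximum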